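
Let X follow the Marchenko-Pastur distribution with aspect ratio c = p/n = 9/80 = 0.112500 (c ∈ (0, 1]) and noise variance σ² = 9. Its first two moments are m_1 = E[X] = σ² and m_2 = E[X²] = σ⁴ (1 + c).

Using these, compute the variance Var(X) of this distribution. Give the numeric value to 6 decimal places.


m_1 = E[X] = σ² = 9, so m_1² = 81.
m_2 = E[X²] = σ⁴ (1 + c) = 81 · (1 + 0.112500) = 81 · 1.112500 = 90.112500.
(Note m_2 − m_1² simplifies to c · σ⁴ = 0.112500 · 81.)

Var(X) = m_2 − m_1² = 90.112500 − 81 = 9.112500.


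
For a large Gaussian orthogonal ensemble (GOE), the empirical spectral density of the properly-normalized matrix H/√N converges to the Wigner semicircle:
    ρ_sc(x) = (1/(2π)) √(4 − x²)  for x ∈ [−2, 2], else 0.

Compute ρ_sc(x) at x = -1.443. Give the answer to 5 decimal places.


ρ_sc(x) = (1/(2π)) √(4 − x²). With x = -1.443:
  4 − x² = 4 − (-1.443)² = 4 − 2.082249 = 1.917751.
  √(4 − x²) = 1.384829.
  1/(2π) = 0.159155.
  ρ_sc(-1.443) = 0.159155 · 1.384829 = 0.220402.

Rounded to 5 decimal places: ρ_sc(-1.443) ≈ 0.22040.


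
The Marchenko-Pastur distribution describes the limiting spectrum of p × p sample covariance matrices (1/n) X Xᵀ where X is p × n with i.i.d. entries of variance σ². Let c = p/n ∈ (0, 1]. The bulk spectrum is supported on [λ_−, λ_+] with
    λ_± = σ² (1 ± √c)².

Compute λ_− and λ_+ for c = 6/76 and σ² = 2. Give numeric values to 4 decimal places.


c = 6/76 = 0.078947; √c = 0.280976.
λ_− = σ² (1 − √c)² = 2 · (1 − 0.280976)² = 2 · (0.719024)² = 1.033992.
λ_+ = σ² (1 + √c)² = 2 · (1 + 0.280976)² = 2 · (1.280976)² = 3.281798.

Rounded to 4 decimal places: λ_− ≈ 1.0340, λ_+ ≈ 3.2818.


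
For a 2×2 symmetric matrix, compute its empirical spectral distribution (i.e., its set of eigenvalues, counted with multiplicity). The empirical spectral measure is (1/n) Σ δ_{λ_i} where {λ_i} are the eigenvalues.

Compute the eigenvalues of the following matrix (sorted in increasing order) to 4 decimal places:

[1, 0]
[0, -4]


Since M is real symmetric, both eigenvalues are real; they are the roots of det(λI − M) = λ² − (tr M) λ + det M.
tr M = 1 + (-4) = -3.
det M = 1·(-4) − 0² = -4 − 0 = -4.
Characteristic polynomial: λ² + 3λ − 4 = 0.
Discriminant Δ = (tr M)² − 4·det M = 9 − (-16) = 25; √Δ = 5.000000.
λ = (tr M ± √Δ)/2 = (-3 ± 5.000000)/2, giving (tr M − √Δ)/2 = -4.0000 and (tr M + √Δ)/2 = 1.0000.

Eigenvalues sorted in increasing order: [-4.0000, 1.0000].


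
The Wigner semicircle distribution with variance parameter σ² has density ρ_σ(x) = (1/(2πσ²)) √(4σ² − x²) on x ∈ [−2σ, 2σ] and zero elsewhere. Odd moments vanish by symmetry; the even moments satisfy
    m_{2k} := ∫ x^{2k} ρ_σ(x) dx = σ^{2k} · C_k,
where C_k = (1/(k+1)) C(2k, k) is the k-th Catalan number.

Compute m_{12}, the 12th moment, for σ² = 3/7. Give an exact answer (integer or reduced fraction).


By the scaled semicircle moment identity, m_{2k} = σ^{2k} · C_k with k = 6.
C_6 = (1/(k+1)) · C(2k, k) = (1/7) · C(12, 6) = (1/7) · 924 = 132.
σ^{2k} = (σ²)^k = (3/7)^6 = 729/117649.

Therefore m_{12} = σ^{12} · C_6 = (729/117649) · 132 = 96228/117649.


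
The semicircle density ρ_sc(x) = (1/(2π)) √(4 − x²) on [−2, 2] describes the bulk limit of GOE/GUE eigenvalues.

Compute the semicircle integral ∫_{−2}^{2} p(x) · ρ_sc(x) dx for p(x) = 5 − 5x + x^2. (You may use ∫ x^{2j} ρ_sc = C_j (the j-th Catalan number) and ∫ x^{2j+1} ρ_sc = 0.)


Write p(x) = Σ a_i x^i, split into monomials and integrate each against ρ_sc separately.
Using ∫ x^{2j} ρ_sc = C_j = (1/(j+1)) C(2j, j) (Catalan numbers) and ∫ x^{2j+1} ρ_sc = 0 (odd monomials vanish by symmetry):
  i = 0 (even): a_0 · C_{0} = 5 · 1 = 5
  i = 1 (odd): ∫ x^1 ρ_sc = 0 (vanishes)
  i = 2 (even): a_2 · C_{1} = 1 · 1 = 1

Summing the contributions: ∫_{−2}^{2} p(x) ρ_sc(x) dx = 5 + 1 = 6.


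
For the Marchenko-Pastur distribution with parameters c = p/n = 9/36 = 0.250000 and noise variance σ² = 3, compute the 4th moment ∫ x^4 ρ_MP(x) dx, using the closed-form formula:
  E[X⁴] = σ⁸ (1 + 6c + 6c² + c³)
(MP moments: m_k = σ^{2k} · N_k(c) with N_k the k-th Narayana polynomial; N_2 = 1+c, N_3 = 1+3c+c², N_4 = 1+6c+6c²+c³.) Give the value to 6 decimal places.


E[X⁴] = σ⁸ (1 + 6c + 6c² + c³) (fourth MP moment). With σ² = 3 (so σ⁸ = 81) and c = 9/36 = 0.250000: E[X⁴] = 81 · (1 + 6·0.250000 + 6·(0.250000)² + (0.250000)³) = 81 · 2.890625.

So E[X^4] = 234.140625.


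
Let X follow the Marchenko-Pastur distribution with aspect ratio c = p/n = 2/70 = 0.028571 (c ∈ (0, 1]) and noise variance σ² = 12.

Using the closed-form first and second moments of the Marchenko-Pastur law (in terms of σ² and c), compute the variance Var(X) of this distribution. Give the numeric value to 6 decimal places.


Recall the MP moments m_1 = E[X] = σ² and m_2 = E[X²] = σ⁴ (1 + c).
m_1 = E[X] = σ² = 12, so m_1² = 144.
m_2 = E[X²] = σ⁴ (1 + c) = 144 · (1 + 0.028571) = 144 · 1.028571 = 148.114286.
(Note m_2 − m_1² simplifies to c · σ⁴ = 0.028571 · 144.)

Var(X) = m_2 − m_1² = 148.114286 − 144 = 4.114286.


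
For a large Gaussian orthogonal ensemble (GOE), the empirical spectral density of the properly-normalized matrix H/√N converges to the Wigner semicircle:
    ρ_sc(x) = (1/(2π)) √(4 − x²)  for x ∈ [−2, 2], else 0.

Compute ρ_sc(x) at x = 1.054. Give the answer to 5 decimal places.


ρ_sc(x) = (1/(2π)) √(4 − x²). With x = 1.054:
  4 − x² = 4 − (1.054)² = 4 − 1.110916 = 2.889084.
  √(4 − x²) = 1.699731.
  1/(2π) = 0.159155.
  ρ_sc(1.054) = 0.159155 · 1.699731 = 0.270521.

Rounded to 5 decimal places: ρ_sc(1.054) ≈ 0.27052.


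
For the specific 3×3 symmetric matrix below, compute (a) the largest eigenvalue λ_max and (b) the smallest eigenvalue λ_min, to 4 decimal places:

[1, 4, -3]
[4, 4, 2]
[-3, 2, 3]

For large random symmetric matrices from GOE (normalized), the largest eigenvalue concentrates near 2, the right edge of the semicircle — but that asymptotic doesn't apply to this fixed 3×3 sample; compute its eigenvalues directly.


Since M is real symmetric, all three eigenvalues are real; they are the roots of det(λI − M) = λ³ − (tr M) λ² + s λ − det M, where s is the sum of the principal 2×2 minors.
tr M = 1 + 4 + 3 = 8.
s = (1·4 − 4²) + (1·3 − (-3)²) + (4·3 − 2²) = -12 + (-6) + 8 = -10.
det M (expand along row 1) = 1·8 − 4·18 + (-3)·20 = -124.
Characteristic polynomial: λ³ − 8λ² − 10λ + 124 = 0.
Substitute λ = y + (tr M)/3 = y + 2.666667 to remove the quadratic term: y³ + p·y + q = 0 with p = s − (tr M)²/3 = -31.333333 and q = −2(tr M)³/27 + (tr M)·s/3 − det M = 59.407407.
Three real roots ⇒ use the trigonometric (Viète) form: r = 2√(−p/3) = 6.463573, φ = arccos(3q/(p·r)) = arccos(-0.880000) = 2.646658 rad.
y_k = r·cos(φ/3 − 2πk/3) for k = 0, 1, 2 gives y = 4.107206, 2.268604, -6.375810.
λ_k = y_k + 2.666667 gives λ = 6.7739, 4.9353, -3.7091 (check: the sum is 8.0000 = tr M).

Hence λ_max = 6.7739 and λ_min = -3.7091.


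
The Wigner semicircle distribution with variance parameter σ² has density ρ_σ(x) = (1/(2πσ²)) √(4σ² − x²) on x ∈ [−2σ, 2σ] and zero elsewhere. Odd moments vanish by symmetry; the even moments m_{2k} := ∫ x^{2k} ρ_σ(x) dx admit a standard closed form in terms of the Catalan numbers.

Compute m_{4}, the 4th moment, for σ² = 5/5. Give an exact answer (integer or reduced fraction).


By the scaled semicircle moment identity, m_{2k} = σ^{2k} · C_k with k = 2.
C_2 = (1/(k+1)) · C(2k, k) = (1/3) · C(4, 2) = (1/3) · 6 = 2.
σ^{2k} = (σ²)^k = (5/5)^2 = 1.

Therefore m_{4} = σ^{4} · C_2 = 1 · 2 = 2.


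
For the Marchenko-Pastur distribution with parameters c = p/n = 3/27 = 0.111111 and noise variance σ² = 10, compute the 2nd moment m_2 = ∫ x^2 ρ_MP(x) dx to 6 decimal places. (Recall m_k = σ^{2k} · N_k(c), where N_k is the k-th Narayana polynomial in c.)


E[X²] = σ⁴ (1 + c) (second MP moment). With σ² = 10 (so σ⁴ = 100) and c = 3/27 = 0.111111: E[X²] = 100 · (1 + 0.111111) = 100 · 1.111111.

So E[X^2] = 111.111111.


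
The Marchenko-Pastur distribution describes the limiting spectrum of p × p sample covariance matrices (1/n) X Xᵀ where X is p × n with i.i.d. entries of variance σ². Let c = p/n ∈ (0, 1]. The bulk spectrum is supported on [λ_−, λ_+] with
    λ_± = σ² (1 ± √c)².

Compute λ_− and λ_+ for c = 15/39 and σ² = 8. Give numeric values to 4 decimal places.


c = 15/39 = 0.384615; √c = 0.620174.
λ_− = σ² (1 − √c)² = 8 · (1 − 0.620174)² = 8 · (0.379826)² = 1.154144.
λ_+ = σ² (1 + √c)² = 8 · (1 + 0.620174)² = 8 · (1.620174)² = 20.999702.

Rounded to 4 decimal places: λ_− ≈ 1.1541, λ_+ ≈ 20.9997.


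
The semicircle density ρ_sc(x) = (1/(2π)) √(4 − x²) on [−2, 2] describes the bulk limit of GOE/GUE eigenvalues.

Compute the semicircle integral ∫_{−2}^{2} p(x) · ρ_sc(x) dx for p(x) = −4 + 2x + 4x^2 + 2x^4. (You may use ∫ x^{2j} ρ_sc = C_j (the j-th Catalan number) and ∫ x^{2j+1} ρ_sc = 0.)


Write p(x) = Σ a_i x^i, split into monomials and integrate each against ρ_sc separately.
Using ∫ x^{2j} ρ_sc = C_j = (1/(j+1)) C(2j, j) (Catalan numbers) and ∫ x^{2j+1} ρ_sc = 0 (odd monomials vanish by symmetry):
  i = 0 (even): a_0 · C_{0} = -4 · 1 = -4
  i = 1 (odd): ∫ x^1 ρ_sc = 0 (vanishes)
  i = 2 (even): a_2 · C_{1} = 4 · 1 = 4
  i = 4 (even): a_4 · C_{2} = 2 · 2 = 4

Summing the contributions: ∫_{−2}^{2} p(x) ρ_sc(x) dx = (-4) + 4 + 4 = 4.


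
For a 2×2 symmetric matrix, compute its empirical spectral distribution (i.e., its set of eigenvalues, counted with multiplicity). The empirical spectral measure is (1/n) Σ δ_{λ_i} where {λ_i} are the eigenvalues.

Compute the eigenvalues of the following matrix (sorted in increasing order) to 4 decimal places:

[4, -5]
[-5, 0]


Since M is real symmetric, both eigenvalues are real; they are the roots of det(λI − M) = λ² − (tr M) λ + det M.
tr M = 4 + 0 = 4.
det M = 4·0 − (-5)² = 0 − 25 = -25.
Characteristic polynomial: λ² − 4λ − 25 = 0.
Discriminant Δ = (tr M)² − 4·det M = 16 − (-100) = 116; √Δ = 10.770330.
λ = (tr M ± √Δ)/2 = (4 ± 10.770330)/2, giving (tr M − √Δ)/2 = -3.3852 and (tr M + √Δ)/2 = 7.3852.

Eigenvalues sorted in increasing order: [-3.3852, 7.3852].


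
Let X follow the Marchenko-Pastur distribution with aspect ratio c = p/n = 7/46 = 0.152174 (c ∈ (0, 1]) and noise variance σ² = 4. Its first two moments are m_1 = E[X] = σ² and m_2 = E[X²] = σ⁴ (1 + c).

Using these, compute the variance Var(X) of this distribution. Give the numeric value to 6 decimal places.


m_1 = E[X] = σ² = 4, so m_1² = 16.
m_2 = E[X²] = σ⁴ (1 + c) = 16 · (1 + 0.152174) = 16 · 1.152174 = 18.434783.
(Note m_2 − m_1² simplifies to c · σ⁴ = 0.152174 · 16.)

Var(X) = m_2 − m_1² = 18.434783 − 16 = 2.434783.


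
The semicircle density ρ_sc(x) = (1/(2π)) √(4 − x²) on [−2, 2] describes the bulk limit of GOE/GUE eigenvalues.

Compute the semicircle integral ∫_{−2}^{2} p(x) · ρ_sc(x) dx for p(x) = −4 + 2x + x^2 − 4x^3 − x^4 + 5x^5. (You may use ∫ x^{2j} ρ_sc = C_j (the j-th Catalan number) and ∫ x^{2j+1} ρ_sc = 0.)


Write p(x) = Σ a_i x^i, split into monomials and integrate each against ρ_sc separately.
Using ∫ x^{2j} ρ_sc = C_j = (1/(j+1)) C(2j, j) (Catalan numbers) and ∫ x^{2j+1} ρ_sc = 0 (odd monomials vanish by symmetry):
  i = 0 (even): a_0 · C_{0} = -4 · 1 = -4
  i = 1 (odd): ∫ x^1 ρ_sc = 0 (vanishes)
  i = 2 (even): a_2 · C_{1} = 1 · 1 = 1
  i = 3 (odd): ∫ x^3 ρ_sc = 0 (vanishes)
  i = 4 (even): a_4 · C_{2} = -1 · 2 = -2
  i = 5 (odd): ∫ x^5 ρ_sc = 0 (vanishes)

Summing the contributions: ∫_{−2}^{2} p(x) ρ_sc(x) dx = (-4) + 1 + (-2) = -5.


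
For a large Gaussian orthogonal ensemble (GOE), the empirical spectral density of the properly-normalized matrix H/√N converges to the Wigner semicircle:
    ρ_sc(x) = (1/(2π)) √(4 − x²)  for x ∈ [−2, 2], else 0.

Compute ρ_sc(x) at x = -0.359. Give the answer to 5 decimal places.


ρ_sc(x) = (1/(2π)) √(4 − x²). With x = -0.359:
  4 − x² = 4 − (-0.359)² = 4 − 0.128881 = 3.871119.
  √(4 − x²) = 1.967516.
  1/(2π) = 0.159155.
  ρ_sc(-0.359) = 0.159155 · 1.967516 = 0.313140.

Rounded to 5 decimal places: ρ_sc(-0.359) ≈ 0.31314.


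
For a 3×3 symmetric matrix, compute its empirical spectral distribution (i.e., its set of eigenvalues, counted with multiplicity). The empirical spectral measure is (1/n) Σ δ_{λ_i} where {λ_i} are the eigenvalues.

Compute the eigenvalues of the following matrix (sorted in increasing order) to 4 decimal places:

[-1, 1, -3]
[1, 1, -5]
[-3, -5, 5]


Since M is real symmetric, all three eigenvalues are real; they are the roots of det(λI − M) = λ³ − (tr M) λ² + s λ − det M, where s is the sum of the principal 2×2 minors.
tr M = -1 + 1 + 5 = 5.
s = ((-1)·1 − 1²) + ((-1)·5 − (-3)²) + (1·5 − (-5)²) = -2 + (-14) + (-20) = -36.
det M (expand along row 1) = (-1)·(-20) − 1·(-10) + (-3)·(-2) = 36.
Characteristic polynomial: λ³ − 5λ² − 36λ − 36 = 0.
Substitute λ = y + (tr M)/3 = y + 1.666667 to remove the quadratic term: y³ + p·y + q = 0 with p = s − (tr M)²/3 = -44.333333 and q = −2(tr M)³/27 + (tr M)·s/3 − det M = -105.259259.
Three real roots ⇒ use the trigonometric (Viète) form: r = 2√(−p/3) = 7.688375, φ = arccos(3q/(p·r)) = arccos(0.926439) = 0.385957 rad.
y_k = r·cos(φ/3 − 2πk/3) for k = 0, 1, 2 gives y = 7.624836, -2.958169, -4.666667.
λ_k = y_k + 1.666667 gives λ = 9.2915, -1.2915, -3.0000 (check: the sum is 5.0000 = tr M).

Eigenvalues sorted in increasing order: [-3.0000, -1.2915, 9.2915].


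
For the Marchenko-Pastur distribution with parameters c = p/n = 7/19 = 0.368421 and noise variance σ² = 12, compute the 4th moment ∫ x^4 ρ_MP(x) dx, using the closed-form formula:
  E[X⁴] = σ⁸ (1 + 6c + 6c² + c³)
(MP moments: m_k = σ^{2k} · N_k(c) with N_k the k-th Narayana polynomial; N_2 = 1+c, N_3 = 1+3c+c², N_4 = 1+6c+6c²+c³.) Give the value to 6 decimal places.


E[X⁴] = σ⁸ (1 + 6c + 6c² + c³) (fourth MP moment). With σ² = 12 (so σ⁸ = 20736) and c = 7/19 = 0.368421: E[X⁴] = 20736 · (1 + 6·0.368421 + 6·(0.368421)² + (0.368421)³) = 20736 · 4.074938.

So E[X^4] = 84497.915148.


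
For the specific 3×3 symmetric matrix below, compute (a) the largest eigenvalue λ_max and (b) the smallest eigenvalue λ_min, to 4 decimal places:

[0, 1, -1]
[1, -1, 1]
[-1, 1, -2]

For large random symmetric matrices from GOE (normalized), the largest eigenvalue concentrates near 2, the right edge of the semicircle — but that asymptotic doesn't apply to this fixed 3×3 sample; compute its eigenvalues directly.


Since M is real symmetric, all three eigenvalues are real; they are the roots of det(λI − M) = λ³ − (tr M) λ² + s λ − det M, where s is the sum of the principal 2×2 minors.
tr M = 0 + (-1) + (-2) = -3.
s = (0·(-1) − 1²) + (0·(-2) − (-1)²) + ((-1)·(-2) − 1²) = -1 + (-1) + 1 = -1.
det M (expand along row 1) = 0·1 − 1·(-1) + (-1)·0 = 1.
Characteristic polynomial: λ³ + 3λ² − λ − 1 = 0.
Substitute λ = y + (tr M)/3 = y − 1.000000 to remove the quadratic term: y³ + p·y + q = 0 with p = s − (tr M)²/3 = -4.000000 and q = −2(tr M)³/27 + (tr M)·s/3 − det M = 2.000000.
Three real roots ⇒ use the trigonometric (Viète) form: r = 2√(−p/3) = 2.309401, φ = arccos(3q/(p·r)) = arccos(-0.649519) = 2.277748 rad.
y_k = r·cos(φ/3 − 2πk/3) for k = 0, 1, 2 gives y = 1.675131, 0.539189, -2.214320.
λ_k = y_k − 1.000000 gives λ = 0.6751, -0.4608, -3.2143 (check: the sum is -3.0000 = tr M).

Hence λ_max = 0.6751 and λ_min = -3.2143.


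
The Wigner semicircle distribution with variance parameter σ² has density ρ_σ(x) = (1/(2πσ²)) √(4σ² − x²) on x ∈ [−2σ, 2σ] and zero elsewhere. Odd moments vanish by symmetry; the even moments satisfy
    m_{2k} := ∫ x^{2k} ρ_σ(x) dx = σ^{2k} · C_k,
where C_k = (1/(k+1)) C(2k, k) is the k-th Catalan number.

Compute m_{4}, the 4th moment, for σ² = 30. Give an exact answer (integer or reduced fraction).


By the scaled semicircle moment identity, m_{2k} = σ^{2k} · C_k with k = 2.
C_2 = (1/(k+1)) · C(2k, k) = (1/3) · C(4, 2) = (1/3) · 6 = 2.
σ^{2k} = (σ²)^k = (30)^2 = 900.

Therefore m_{4} = σ^{4} · C_2 = 900 · 2 = 1800.


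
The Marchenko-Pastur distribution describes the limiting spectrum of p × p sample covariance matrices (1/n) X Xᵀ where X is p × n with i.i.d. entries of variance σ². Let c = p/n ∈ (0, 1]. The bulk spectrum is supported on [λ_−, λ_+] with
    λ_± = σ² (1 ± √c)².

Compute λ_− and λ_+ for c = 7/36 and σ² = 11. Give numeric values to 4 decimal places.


c = 7/36 = 0.194444; √c = 0.440959.
λ_− = σ² (1 − √c)² = 11 · (1 − 0.440959)² = 11 · (0.559041)² = 3.437801.
λ_+ = σ² (1 + √c)² = 11 · (1 + 0.440959)² = 11 · (1.440959)² = 22.839977.

Rounded to 4 decimal places: λ_− ≈ 3.4378, λ_+ ≈ 22.8400.


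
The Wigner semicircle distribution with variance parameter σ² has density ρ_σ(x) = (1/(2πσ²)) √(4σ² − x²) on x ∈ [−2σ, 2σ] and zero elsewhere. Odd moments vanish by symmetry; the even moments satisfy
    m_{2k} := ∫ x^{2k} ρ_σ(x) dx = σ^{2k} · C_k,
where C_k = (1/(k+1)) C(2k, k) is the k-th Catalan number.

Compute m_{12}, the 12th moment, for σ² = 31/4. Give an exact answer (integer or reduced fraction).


By the scaled semicircle moment identity, m_{2k} = σ^{2k} · C_k with k = 6.
C_6 = (1/(k+1)) · C(2k, k) = (1/7) · C(12, 6) = (1/7) · 924 = 132.
σ^{2k} = (σ²)^k = (31/4)^6 = 887503681/4096.

Therefore m_{12} = σ^{12} · C_6 = (887503681/4096) · 132 = 29287621473/1024.


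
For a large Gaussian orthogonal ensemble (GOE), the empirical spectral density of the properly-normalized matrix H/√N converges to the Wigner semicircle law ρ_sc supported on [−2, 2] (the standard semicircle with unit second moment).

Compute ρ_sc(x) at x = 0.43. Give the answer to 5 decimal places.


ρ_sc(x) = (1/(2π)) √(4 − x²). With x = 0.43:
  4 − x² = 4 − (0.43)² = 4 − 0.184900 = 3.815100.
  √(4 − x²) = 1.953228.
  1/(2π) = 0.159155.
  ρ_sc(0.43) = 0.159155 · 1.953228 = 0.310866.

Rounded to 5 decimal places: ρ_sc(0.43) ≈ 0.31087.


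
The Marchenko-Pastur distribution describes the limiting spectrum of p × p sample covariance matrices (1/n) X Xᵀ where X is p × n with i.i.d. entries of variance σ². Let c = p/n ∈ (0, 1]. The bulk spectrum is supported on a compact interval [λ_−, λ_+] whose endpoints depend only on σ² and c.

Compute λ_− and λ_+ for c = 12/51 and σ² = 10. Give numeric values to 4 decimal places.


c = 12/51 = 0.235294; √c = 0.485071.
λ_− = σ² (1 − √c)² = 10 · (1 − 0.485071)² = 10 · (0.514929)² = 2.651516.
λ_+ = σ² (1 + √c)² = 10 · (1 + 0.485071)² = 10 · (1.485071)² = 22.054366.

Rounded to 4 decimal places: λ_− ≈ 2.6515, λ_+ ≈ 22.0544.


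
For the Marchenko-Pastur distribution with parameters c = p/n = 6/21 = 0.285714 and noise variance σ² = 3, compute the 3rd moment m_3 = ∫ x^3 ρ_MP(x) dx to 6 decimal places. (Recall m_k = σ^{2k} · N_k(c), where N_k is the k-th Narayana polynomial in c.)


E[X³] = σ⁶ (1 + 3c + c²) (third MP moment). With σ² = 3 (so σ⁶ = 27) and c = 6/21 = 0.285714: E[X³] = 27 · (1 + 3·0.285714 + (0.285714)²) = 27 · 1.938776.

So E[X^3] = 52.346939.


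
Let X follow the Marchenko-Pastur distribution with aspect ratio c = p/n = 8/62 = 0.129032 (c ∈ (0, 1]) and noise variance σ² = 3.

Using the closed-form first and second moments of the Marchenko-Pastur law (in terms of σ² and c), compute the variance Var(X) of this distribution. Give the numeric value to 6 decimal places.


Recall the MP moments m_1 = E[X] = σ² and m_2 = E[X²] = σ⁴ (1 + c).
m_1 = E[X] = σ² = 3, so m_1² = 9.
m_2 = E[X²] = σ⁴ (1 + c) = 9 · (1 + 0.129032) = 9 · 1.129032 = 10.161290.
(Note m_2 − m_1² simplifies to c · σ⁴ = 0.129032 · 9.)

Var(X) = m_2 − m_1² = 10.161290 − 9 = 1.161290.


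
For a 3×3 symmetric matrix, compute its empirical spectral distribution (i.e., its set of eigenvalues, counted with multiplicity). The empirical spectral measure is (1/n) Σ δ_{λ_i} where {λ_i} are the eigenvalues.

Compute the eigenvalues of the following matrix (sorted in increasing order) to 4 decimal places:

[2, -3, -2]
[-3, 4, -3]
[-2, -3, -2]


Since M is real symmetric, all three eigenvalues are real; they are the roots of det(λI − M) = λ³ − (tr M) λ² + s λ − det M, where s is the sum of the principal 2×2 minors.
tr M = 2 + 4 + (-2) = 4.
s = (2·4 − (-3)²) + (2·(-2) − (-2)²) + (4·(-2) − (-3)²) = -1 + (-8) + (-17) = -26.
det M (expand along row 1) = 2·(-17) − (-3)·0 + (-2)·17 = -68.
Characteristic polynomial: λ³ − 4λ² − 26λ + 68 = 0.
Substitute λ = y + (tr M)/3 = y + 1.333333 to remove the quadratic term: y³ + p·y + q = 0 with p = s − (tr M)²/3 = -31.333333 and q = −2(tr M)³/27 + (tr M)·s/3 − det M = 28.592593.
Three real roots ⇒ use the trigonometric (Viète) form: r = 2√(−p/3) = 6.463573, φ = arccos(3q/(p·r)) = arccos(-0.423541) = 2.008147 rad.
y_k = r·cos(φ/3 − 2πk/3) for k = 0, 1, 2 gives y = 5.068767, 0.938949, -6.007715.
λ_k = y_k + 1.333333 gives λ = 6.4021, 2.2723, -4.6744 (check: the sum is 4.0000 = tr M).

Eigenvalues sorted in increasing order: [-4.6744, 2.2723, 6.4021].


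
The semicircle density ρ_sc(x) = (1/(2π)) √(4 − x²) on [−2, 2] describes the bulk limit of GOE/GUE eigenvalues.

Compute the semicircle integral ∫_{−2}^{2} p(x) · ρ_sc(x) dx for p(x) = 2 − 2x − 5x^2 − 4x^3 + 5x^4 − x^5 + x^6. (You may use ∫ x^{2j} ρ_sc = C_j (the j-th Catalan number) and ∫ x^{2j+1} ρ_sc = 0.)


Write p(x) = Σ a_i x^i, split into monomials and integrate each against ρ_sc separately.
Using ∫ x^{2j} ρ_sc = C_j = (1/(j+1)) C(2j, j) (Catalan numbers) and ∫ x^{2j+1} ρ_sc = 0 (odd monomials vanish by symmetry):
  i = 0 (even): a_0 · C_{0} = 2 · 1 = 2
  i = 1 (odd): ∫ x^1 ρ_sc = 0 (vanishes)
  i = 2 (even): a_2 · C_{1} = -5 · 1 = -5
  i = 3 (odd): ∫ x^3 ρ_sc = 0 (vanishes)
  i = 4 (even): a_4 · C_{2} = 5 · 2 = 10
  i = 5 (odd): ∫ x^5 ρ_sc = 0 (vanishes)
  i = 6 (even): a_6 · C_{3} = 1 · 5 = 5

Summing the contributions: ∫_{−2}^{2} p(x) ρ_sc(x) dx = 2 + (-5) + 10 + 5 = 12.


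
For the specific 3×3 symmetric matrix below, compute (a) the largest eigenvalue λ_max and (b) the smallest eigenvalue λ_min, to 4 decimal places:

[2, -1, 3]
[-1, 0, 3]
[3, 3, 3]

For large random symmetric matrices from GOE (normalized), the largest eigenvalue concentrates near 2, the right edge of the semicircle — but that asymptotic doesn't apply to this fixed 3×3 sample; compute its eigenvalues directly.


Since M is real symmetric, all three eigenvalues are real; they are the roots of det(λI − M) = λ³ − (tr M) λ² + s λ − det M, where s is the sum of the principal 2×2 minors.
tr M = 2 + 0 + 3 = 5.
s = (2·0 − (-1)²) + (2·3 − 3²) + (0·3 − 3²) = -1 + (-3) + (-9) = -13.
det M (expand along row 1) = 2·(-9) − (-1)·(-12) + 3·(-3) = -39.
Characteristic polynomial: λ³ − 5λ² − 13λ + 39 = 0.
Substitute λ = y + (tr M)/3 = y + 1.666667 to remove the quadratic term: y³ + p·y + q = 0 with p = s − (tr M)²/3 = -21.333333 and q = −2(tr M)³/27 + (tr M)·s/3 − det M = 8.074074.
Three real roots ⇒ use the trigonometric (Viète) form: r = 2√(−p/3) = 5.333333, φ = arccos(3q/(p·r)) = arccos(-0.212891) = 1.785329 rad.
y_k = r·cos(φ/3 − 2πk/3) for k = 0, 1, 2 gives y = 4.416464, 0.381066, -4.797530.
λ_k = y_k + 1.666667 gives λ = 6.0831, 2.0477, -3.1309 (check: the sum is 5.0000 = tr M).

Hence λ_max = 6.0831 and λ_min = -3.1309.


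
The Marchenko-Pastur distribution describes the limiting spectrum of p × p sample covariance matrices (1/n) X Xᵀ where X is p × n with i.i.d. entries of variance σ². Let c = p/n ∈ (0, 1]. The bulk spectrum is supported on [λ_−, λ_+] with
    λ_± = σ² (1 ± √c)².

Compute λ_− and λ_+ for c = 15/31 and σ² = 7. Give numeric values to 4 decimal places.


c = 15/31 = 0.483871; √c = 0.695608.
λ_− = σ² (1 − √c)² = 7 · (1 − 0.695608)² = 7 · (0.304392)² = 0.648580.
λ_+ = σ² (1 + √c)² = 7 · (1 + 0.695608)² = 7 · (1.695608)² = 20.125614.

Rounded to 4 decimal places: λ_− ≈ 0.6486, λ_+ ≈ 20.1256.


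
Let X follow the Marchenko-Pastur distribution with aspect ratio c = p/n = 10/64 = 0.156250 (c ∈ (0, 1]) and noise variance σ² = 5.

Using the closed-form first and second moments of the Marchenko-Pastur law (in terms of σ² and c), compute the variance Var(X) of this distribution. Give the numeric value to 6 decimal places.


Recall the MP moments m_1 = E[X] = σ² and m_2 = E[X²] = σ⁴ (1 + c).
m_1 = E[X] = σ² = 5, so m_1² = 25.
m_2 = E[X²] = σ⁴ (1 + c) = 25 · (1 + 0.156250) = 25 · 1.156250 = 28.906250.
(Note m_2 − m_1² simplifies to c · σ⁴ = 0.156250 · 25.)

Var(X) = m_2 − m_1² = 28.906250 − 25 = 3.906250.


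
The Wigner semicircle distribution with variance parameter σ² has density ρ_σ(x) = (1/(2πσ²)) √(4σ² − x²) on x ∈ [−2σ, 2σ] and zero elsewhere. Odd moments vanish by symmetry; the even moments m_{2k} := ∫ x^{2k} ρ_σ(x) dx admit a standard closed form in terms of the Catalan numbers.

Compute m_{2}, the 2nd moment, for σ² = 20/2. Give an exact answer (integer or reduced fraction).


By the scaled semicircle moment identity, m_{2k} = σ^{2k} · C_k with k = 1.
C_1 = (1/(k+1)) · C(2k, k) = (1/2) · C(2, 1) = (1/2) · 2 = 1.
σ^{2k} = (σ²)^k = (20/2)^1 = 10.

Therefore m_{2} = σ^{2} · C_1 = 10 · 1 = 10.


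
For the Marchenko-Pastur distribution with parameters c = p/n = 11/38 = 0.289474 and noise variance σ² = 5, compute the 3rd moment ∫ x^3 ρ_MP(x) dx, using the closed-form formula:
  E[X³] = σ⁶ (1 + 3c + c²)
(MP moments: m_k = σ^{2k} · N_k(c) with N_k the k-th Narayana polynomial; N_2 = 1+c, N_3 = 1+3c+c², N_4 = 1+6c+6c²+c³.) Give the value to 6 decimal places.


E[X³] = σ⁶ (1 + 3c + c²) (third MP moment). With σ² = 5 (so σ⁶ = 125) and c = 11/38 = 0.289474: E[X³] = 125 · (1 + 3·0.289474 + (0.289474)²) = 125 · 1.952216.

So E[X^3] = 244.027008.


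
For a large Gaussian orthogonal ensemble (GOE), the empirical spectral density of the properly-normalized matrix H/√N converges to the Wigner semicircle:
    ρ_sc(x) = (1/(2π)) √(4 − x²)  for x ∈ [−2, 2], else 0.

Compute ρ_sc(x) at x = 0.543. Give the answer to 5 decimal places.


ρ_sc(x) = (1/(2π)) √(4 − x²). With x = 0.543:
  4 − x² = 4 − (0.543)² = 4 − 0.294849 = 3.705151.
  √(4 − x²) = 1.924877.
  1/(2π) = 0.159155.
  ρ_sc(0.543) = 0.159155 · 1.924877 = 0.306354.

Rounded to 5 decimal places: ρ_sc(0.543) ≈ 0.30635.


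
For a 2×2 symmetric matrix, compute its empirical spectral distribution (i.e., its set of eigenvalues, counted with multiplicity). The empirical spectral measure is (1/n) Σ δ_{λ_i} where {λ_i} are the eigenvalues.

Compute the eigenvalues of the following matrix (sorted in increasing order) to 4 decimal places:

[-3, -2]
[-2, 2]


Since M is real symmetric, both eigenvalues are real; they are the roots of det(λI − M) = λ² − (tr M) λ + det M.
tr M = -3 + 2 = -1.
det M = (-3)·2 − (-2)² = -6 − 4 = -10.
Characteristic polynomial: λ² + λ − 10 = 0.
Discriminant Δ = (tr M)² − 4·det M = 1 − (-40) = 41; √Δ = 6.403124.
λ = (tr M ± √Δ)/2 = (-1 ± 6.403124)/2, giving (tr M − √Δ)/2 = -3.7016 and (tr M + √Δ)/2 = 2.7016.

Eigenvalues sorted in increasing order: [-3.7016, 2.7016].


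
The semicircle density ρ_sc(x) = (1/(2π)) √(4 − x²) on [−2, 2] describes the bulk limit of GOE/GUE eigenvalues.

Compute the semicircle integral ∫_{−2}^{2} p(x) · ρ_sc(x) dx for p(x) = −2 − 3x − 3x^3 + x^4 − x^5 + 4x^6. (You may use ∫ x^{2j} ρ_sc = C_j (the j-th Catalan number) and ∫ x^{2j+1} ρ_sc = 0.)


Write p(x) = Σ a_i x^i, split into monomials and integrate each against ρ_sc separately.
Using ∫ x^{2j} ρ_sc = C_j = (1/(j+1)) C(2j, j) (Catalan numbers) and ∫ x^{2j+1} ρ_sc = 0 (odd monomials vanish by symmetry):
  i = 0 (even): a_0 · C_{0} = -2 · 1 = -2
  i = 1 (odd): ∫ x^1 ρ_sc = 0 (vanishes)
  i = 3 (odd): ∫ x^3 ρ_sc = 0 (vanishes)
  i = 4 (even): a_4 · C_{2} = 1 · 2 = 2
  i = 5 (odd): ∫ x^5 ρ_sc = 0 (vanishes)
  i = 6 (even): a_6 · C_{3} = 4 · 5 = 20

Summing the contributions: ∫_{−2}^{2} p(x) ρ_sc(x) dx = (-2) + 2 + 20 = 20.


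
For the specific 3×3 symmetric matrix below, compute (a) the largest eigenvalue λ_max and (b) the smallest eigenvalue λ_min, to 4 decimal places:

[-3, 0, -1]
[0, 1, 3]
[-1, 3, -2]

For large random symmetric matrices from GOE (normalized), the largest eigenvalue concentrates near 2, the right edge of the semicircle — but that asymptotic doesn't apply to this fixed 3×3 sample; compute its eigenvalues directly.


Since M is real symmetric, all three eigenvalues are real; they are the roots of det(λI − M) = λ³ − (tr M) λ² + s λ − det M, where s is the sum of the principal 2×2 minors.
tr M = -3 + 1 + (-2) = -4.
s = ((-3)·1 − 0²) + ((-3)·(-2) − (-1)²) + (1·(-2) − 3²) = -3 + 5 + (-11) = -9.
det M (expand along row 1) = (-3)·(-11) − 0·3 + (-1)·1 = 32.
Characteristic polynomial: λ³ + 4λ² − 9λ − 32 = 0.
Substitute λ = y + (tr M)/3 = y − 1.333333 to remove the quadratic term: y³ + p·y + q = 0 with p = s − (tr M)²/3 = -14.333333 and q = −2(tr M)³/27 + (tr M)·s/3 − det M = -15.259259.
Three real roots ⇒ use the trigonometric (Viète) form: r = 2√(−p/3) = 4.371626, φ = arccos(3q/(p·r)) = arccos(0.730575) = 0.751633 rad.
y_k = r·cos(φ/3 − 2πk/3) for k = 0, 1, 2 gives y = 4.235133, -1.178913, -3.056220.
λ_k = y_k − 1.333333 gives λ = 2.9018, -2.5122, -4.3896 (check: the sum is -4.0000 = tr M).

Hence λ_max = 2.9018 and λ_min = -4.3896.


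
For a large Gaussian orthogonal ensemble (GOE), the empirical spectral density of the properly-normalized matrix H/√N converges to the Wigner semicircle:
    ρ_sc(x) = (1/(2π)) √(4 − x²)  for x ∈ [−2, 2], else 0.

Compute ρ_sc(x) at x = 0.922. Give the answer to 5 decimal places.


ρ_sc(x) = (1/(2π)) √(4 − x²). With x = 0.922:
  4 − x² = 4 − (0.922)² = 4 − 0.850084 = 3.149916.
  √(4 − x²) = 1.774800.
  1/(2π) = 0.159155.
  ρ_sc(0.922) = 0.159155 · 1.774800 = 0.282468.

Rounded to 5 decimal places: ρ_sc(0.922) ≈ 0.28247.


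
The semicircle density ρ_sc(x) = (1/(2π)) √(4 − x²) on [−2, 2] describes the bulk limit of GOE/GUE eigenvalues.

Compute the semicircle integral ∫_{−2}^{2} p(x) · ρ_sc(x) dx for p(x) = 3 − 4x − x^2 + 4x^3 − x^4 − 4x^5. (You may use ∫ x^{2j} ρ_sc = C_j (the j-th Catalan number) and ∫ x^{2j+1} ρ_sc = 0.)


Write p(x) = Σ a_i x^i, split into monomials and integrate each against ρ_sc separately.
Using ∫ x^{2j} ρ_sc = C_j = (1/(j+1)) C(2j, j) (Catalan numbers) and ∫ x^{2j+1} ρ_sc = 0 (odd monomials vanish by symmetry):
  i = 0 (even): a_0 · C_{0} = 3 · 1 = 3
  i = 1 (odd): ∫ x^1 ρ_sc = 0 (vanishes)
  i = 2 (even): a_2 · C_{1} = -1 · 1 = -1
  i = 3 (odd): ∫ x^3 ρ_sc = 0 (vanishes)
  i = 4 (even): a_4 · C_{2} = -1 · 2 = -2
  i = 5 (odd): ∫ x^5 ρ_sc = 0 (vanishes)

Summing the contributions: ∫_{−2}^{2} p(x) ρ_sc(x) dx = 3 + (-1) + (-2) = 0.


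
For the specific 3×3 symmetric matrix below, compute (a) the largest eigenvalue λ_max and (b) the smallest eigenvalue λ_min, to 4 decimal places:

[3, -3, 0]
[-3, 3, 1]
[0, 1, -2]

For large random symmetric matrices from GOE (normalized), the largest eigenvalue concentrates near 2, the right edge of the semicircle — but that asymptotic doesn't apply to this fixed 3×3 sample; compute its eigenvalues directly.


Since M is real symmetric, all three eigenvalues are real; they are the roots of det(λI − M) = λ³ − (tr M) λ² + s λ − det M, where s is the sum of the principal 2×2 minors.
tr M = 3 + 3 + (-2) = 4.
s = (3·3 − (-3)²) + (3·(-2) − 0²) + (3·(-2) − 1²) = 0 + (-6) + (-7) = -13.
det M (expand along row 1) = 3·(-7) − (-3)·6 + 0·(-3) = -3.
Characteristic polynomial: λ³ − 4λ² − 13λ + 3 = 0.
Substitute λ = y + (tr M)/3 = y + 1.333333 to remove the quadratic term: y³ + p·y + q = 0 with p = s − (tr M)²/3 = -18.333333 and q = −2(tr M)³/27 + (tr M)·s/3 − det M = -19.074074.
Three real roots ⇒ use the trigonometric (Viète) form: r = 2√(−p/3) = 4.944132, φ = arccos(3q/(p·r)) = arccos(0.631296) = 0.887573 rad.
y_k = r·cos(φ/3 − 2πk/3) for k = 0, 1, 2 gives y = 4.729322, -1.116274, -3.613048.
λ_k = y_k + 1.333333 gives λ = 6.0627, 0.2171, -2.2797 (check: the sum is 4.0000 = tr M).

Hence λ_max = 6.0627 and λ_min = -2.2797.


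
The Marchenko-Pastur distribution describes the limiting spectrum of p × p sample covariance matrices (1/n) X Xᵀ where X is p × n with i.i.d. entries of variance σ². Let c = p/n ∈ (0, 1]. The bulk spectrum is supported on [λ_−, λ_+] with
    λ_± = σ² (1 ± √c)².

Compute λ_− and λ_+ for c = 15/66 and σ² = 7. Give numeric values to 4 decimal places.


c = 15/66 = 0.227273; √c = 0.476731.
λ_− = σ² (1 − √c)² = 7 · (1 − 0.476731)² = 7 · (0.523269)² = 1.916671.
λ_+ = σ² (1 + √c)² = 7 · (1 + 0.476731)² = 7 · (1.476731)² = 15.265147.

Rounded to 4 decimal places: λ_− ≈ 1.9167, λ_+ ≈ 15.2651.


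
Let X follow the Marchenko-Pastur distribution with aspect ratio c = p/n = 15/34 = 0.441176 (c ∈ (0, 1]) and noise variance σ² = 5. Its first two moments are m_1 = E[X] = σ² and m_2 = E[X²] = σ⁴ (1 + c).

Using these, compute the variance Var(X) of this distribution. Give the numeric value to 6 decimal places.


m_1 = E[X] = σ² = 5, so m_1² = 25.
m_2 = E[X²] = σ⁴ (1 + c) = 25 · (1 + 0.441176) = 25 · 1.441176 = 36.029412.
(Note m_2 − m_1² simplifies to c · σ⁴ = 0.441176 · 25.)

Var(X) = m_2 − m_1² = 36.029412 − 25 = 11.029412.


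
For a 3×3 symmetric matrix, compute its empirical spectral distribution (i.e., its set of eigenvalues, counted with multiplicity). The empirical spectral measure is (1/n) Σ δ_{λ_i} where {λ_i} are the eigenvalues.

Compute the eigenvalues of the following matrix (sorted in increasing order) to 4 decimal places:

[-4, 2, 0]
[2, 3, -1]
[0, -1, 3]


Since M is real symmetric, all three eigenvalues are real; they are the roots of det(λI − M) = λ³ − (tr M) λ² + s λ − det M, where s is the sum of the principal 2×2 minors.
tr M = -4 + 3 + 3 = 2.
s = ((-4)·3 − 2²) + ((-4)·3 − 0²) + (3·3 − (-1)²) = -16 + (-12) + 8 = -20.
det M (expand along row 1) = (-4)·8 − 2·6 + 0·(-2) = -44.
Characteristic polynomial: λ³ − 2λ² − 20λ + 44 = 0.
Substitute λ = y + (tr M)/3 = y + 0.666667 to remove the quadratic term: y³ + p·y + q = 0 with p = s − (tr M)²/3 = -21.333333 and q = −2(tr M)³/27 + (tr M)·s/3 − det M = 30.074074.
Three real roots ⇒ use the trigonometric (Viète) form: r = 2√(−p/3) = 5.333333, φ = arccos(3q/(p·r)) = arccos(-0.792969) = 2.486463 rad.
y_k = r·cos(φ/3 − 2πk/3) for k = 0, 1, 2 gives y = 3.603975, 1.602694, -5.206669.
λ_k = y_k + 0.666667 gives λ = 4.2706, 2.2694, -4.5400 (check: the sum is 2.0000 = tr M).

Eigenvalues sorted in increasing order: [-4.5400, 2.2694, 4.2706].


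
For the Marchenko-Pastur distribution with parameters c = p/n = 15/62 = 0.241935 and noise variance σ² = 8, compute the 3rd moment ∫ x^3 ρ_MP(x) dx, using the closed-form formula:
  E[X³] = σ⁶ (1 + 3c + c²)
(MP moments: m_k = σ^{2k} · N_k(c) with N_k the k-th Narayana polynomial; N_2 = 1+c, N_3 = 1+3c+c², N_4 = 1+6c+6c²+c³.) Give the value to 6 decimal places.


E[X³] = σ⁶ (1 + 3c + c²) (third MP moment). With σ² = 8 (so σ⁶ = 512) and c = 15/62 = 0.241935: E[X³] = 512 · (1 + 3·0.241935 + (0.241935)²) = 512 · 1.784339.

So E[X^3] = 913.581686.


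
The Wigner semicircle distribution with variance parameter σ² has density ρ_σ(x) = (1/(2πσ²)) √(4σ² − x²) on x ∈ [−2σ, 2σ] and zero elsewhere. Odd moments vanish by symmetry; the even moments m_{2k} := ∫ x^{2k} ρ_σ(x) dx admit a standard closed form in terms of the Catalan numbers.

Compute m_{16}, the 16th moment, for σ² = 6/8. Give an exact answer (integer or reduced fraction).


By the scaled semicircle moment identity, m_{2k} = σ^{2k} · C_k with k = 8.
C_8 = (1/(k+1)) · C(2k, k) = (1/9) · C(16, 8) = (1/9) · 12870 = 1430.
σ^{2k} = (σ²)^k = (6/8)^8 = 6561/65536.

Therefore m_{16} = σ^{16} · C_8 = (6561/65536) · 1430 = 4691115/32768.


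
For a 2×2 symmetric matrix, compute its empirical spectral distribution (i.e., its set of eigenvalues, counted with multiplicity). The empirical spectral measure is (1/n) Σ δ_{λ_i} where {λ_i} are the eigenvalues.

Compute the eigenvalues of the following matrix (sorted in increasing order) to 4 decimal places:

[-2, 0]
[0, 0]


Since M is real symmetric, both eigenvalues are real; they are the roots of det(λI − M) = λ² − (tr M) λ + det M.
tr M = -2 + 0 = -2.
det M = (-2)·0 − 0² = 0 − 0 = 0.
Characteristic polynomial: λ² + 2λ = 0.
Discriminant Δ = (tr M)² − 4·det M = 4 − 0 = 4; √Δ = 2.000000.
λ = (tr M ± √Δ)/2 = (-2 ± 2.000000)/2, giving (tr M − √Δ)/2 = -2.0000 and (tr M + √Δ)/2 = 0.0000.

Eigenvalues sorted in increasing order: [-2.0000, 0.0000].


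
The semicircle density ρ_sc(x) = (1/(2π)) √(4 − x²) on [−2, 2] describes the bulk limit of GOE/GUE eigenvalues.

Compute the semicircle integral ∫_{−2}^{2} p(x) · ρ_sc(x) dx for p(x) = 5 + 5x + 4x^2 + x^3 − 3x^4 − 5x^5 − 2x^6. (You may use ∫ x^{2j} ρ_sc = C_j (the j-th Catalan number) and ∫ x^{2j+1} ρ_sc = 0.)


Write p(x) = Σ a_i x^i, split into monomials and integrate each against ρ_sc separately.
Using ∫ x^{2j} ρ_sc = C_j = (1/(j+1)) C(2j, j) (Catalan numbers) and ∫ x^{2j+1} ρ_sc = 0 (odd monomials vanish by symmetry):
  i = 0 (even): a_0 · C_{0} = 5 · 1 = 5
  i = 1 (odd): ∫ x^1 ρ_sc = 0 (vanishes)
  i = 2 (even): a_2 · C_{1} = 4 · 1 = 4
  i = 3 (odd): ∫ x^3 ρ_sc = 0 (vanishes)
  i = 4 (even): a_4 · C_{2} = -3 · 2 = -6
  i = 5 (odd): ∫ x^5 ρ_sc = 0 (vanishes)
  i = 6 (even): a_6 · C_{3} = -2 · 5 = -10

Summing the contributions: ∫_{−2}^{2} p(x) ρ_sc(x) dx = 5 + 4 + (-6) + (-10) = -7.


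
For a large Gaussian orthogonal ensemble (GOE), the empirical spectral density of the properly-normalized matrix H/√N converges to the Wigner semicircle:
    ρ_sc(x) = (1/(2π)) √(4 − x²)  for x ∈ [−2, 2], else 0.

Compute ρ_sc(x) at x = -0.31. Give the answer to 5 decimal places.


ρ_sc(x) = (1/(2π)) √(4 − x²). With x = -0.31:
  4 − x² = 4 − (-0.31)² = 4 − 0.096100 = 3.903900.
  √(4 − x²) = 1.975829.
  1/(2π) = 0.159155.
  ρ_sc(-0.31) = 0.159155 · 1.975829 = 0.314463.

Rounded to 5 decimal places: ρ_sc(-0.31) ≈ 0.31446.


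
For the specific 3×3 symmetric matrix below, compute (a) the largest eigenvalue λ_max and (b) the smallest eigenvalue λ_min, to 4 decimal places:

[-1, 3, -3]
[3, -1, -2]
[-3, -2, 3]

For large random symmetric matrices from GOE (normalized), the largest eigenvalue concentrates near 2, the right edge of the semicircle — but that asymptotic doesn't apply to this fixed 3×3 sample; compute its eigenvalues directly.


Since M is real symmetric, all three eigenvalues are real; they are the roots of det(λI − M) = λ³ − (tr M) λ² + s λ − det M, where s is the sum of the principal 2×2 minors.
tr M = -1 + (-1) + 3 = 1.
s = ((-1)·(-1) − 3²) + ((-1)·3 − (-3)²) + ((-1)·3 − (-2)²) = -8 + (-12) + (-7) = -27.
det M (expand along row 1) = (-1)·(-7) − 3·3 + (-3)·(-9) = 25.
Characteristic polynomial: λ³ − λ² − 27λ − 25 = 0.
Substitute λ = y + (tr M)/3 = y + 0.333333 to remove the quadratic term: y³ + p·y + q = 0 with p = s − (tr M)²/3 = -27.333333 and q = −2(tr M)³/27 + (tr M)·s/3 − det M = -34.074074.
Three real roots ⇒ use the trigonometric (Viète) form: r = 2√(−p/3) = 6.036923, φ = arccos(3q/(p·r)) = arccos(0.619494) = 0.902698 rad.
y_k = r·cos(φ/3 − 2πk/3) for k = 0, 1, 2 gives y = 5.765686, -1.333333, -4.432353.
λ_k = y_k + 0.333333 gives λ = 6.0990, -1.0000, -4.0990 (check: the sum is 1.0000 = tr M).

Hence λ_max = 6.0990 and λ_min = -4.0990.
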